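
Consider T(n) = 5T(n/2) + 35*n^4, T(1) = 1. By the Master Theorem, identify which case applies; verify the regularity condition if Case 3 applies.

a=5, b=2, f(n)=35*n^4.
log_2(5) = 2.322 < 4.
f(n) = Omega(n^(2.322+epsilon)) for some epsilon > 0, so Case 3 is the candidate.
Regularity: a*f(n/b) = 5*35*(n/2)^4 = (5/16)*35*n^4 <= c*f(n) with c = 5/16 < 1. Satisfied.
Case 3: T(n) = Theta(n^4).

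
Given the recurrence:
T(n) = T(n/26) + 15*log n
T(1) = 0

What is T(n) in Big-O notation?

Each of the log_26(n) levels adds O(log n). T(n) = O(log^2 n).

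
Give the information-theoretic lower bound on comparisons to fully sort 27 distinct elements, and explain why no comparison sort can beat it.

A comparison sort is a binary decision tree whose leaves are the 27! = 10888869450418352160768000000 possible output permutations. A binary tree with L leaves has height >= ceil(log_2(L)). So any comparison sort needs >= ceil(log_2(27!)) = 94 comparisons in the worst case.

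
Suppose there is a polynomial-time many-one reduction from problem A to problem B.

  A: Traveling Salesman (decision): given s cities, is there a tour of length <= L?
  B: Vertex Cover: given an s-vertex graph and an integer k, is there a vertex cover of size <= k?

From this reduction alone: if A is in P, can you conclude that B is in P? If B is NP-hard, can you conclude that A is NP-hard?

A poly-time reduction A <=_p B transfers tractability DOWN (B easy => A easy) and hardness UP (A hard => B hard), not the reverse.
From A in P, the reduction alone does NOT give B in P: any problem in P trivially reduces to SAT, yet SAT is not known to be in P.
From B NP-hard, the reduction alone does NOT give A NP-hard: again, easy problems reduce to hard ones.
(Here in fact A is NP-complete and B is NP-complete.)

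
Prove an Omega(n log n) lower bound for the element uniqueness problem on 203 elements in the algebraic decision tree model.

In the algebraic decision tree model, element uniqueness on 203 elements is equivalent to determining which cell of an arrangement of C(203,2) = 20503 hyperplanes x_i = x_j contains the input point. Ben-Or's theorem shows this requires Omega(n log n).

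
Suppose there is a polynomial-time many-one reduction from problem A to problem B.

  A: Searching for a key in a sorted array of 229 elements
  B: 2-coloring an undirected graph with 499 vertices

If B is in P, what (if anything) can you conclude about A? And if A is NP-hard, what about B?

A poly-time reduction A <=_p B means any A-instance can be transformed to a B-instance in poly time.
If B is in P: compose the reduction with B's poly-time algorithm to solve A in poly time, so A is in P.
If A is NP-hard: every NP problem reduces to A, which reduces to B; composing reductions, every NP problem reduces to B, so B is NP-hard.
(Here in fact A is P and B is P.)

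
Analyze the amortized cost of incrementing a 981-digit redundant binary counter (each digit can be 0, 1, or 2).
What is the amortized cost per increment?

A redundant counter on 981 digits allows digit values 0, 1, 2. Increment adds 1 to the least significant digit and carries any 2 to a 0 plus +1 on the next digit. With potential Phi = (number of 2-digits), each increment does O(1) actual work plus a chain of carries, each of which decreases Phi by 1. Amortized O(1).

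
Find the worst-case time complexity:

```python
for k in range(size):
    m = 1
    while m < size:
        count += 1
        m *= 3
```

Time complexity: O(n log n).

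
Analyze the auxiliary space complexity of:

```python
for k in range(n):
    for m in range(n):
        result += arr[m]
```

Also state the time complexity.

Space complexity: O(1).
Only a constant amount of auxiliary storage is used; nothing grows with n.
Time complexity: O(n^2).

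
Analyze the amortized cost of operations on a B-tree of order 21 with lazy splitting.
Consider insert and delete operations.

In a B-tree of order 21, a node splits when it has 21 keys. With lazy splitting, we use potential Phi = number of full nodes + number of near-empty nodes. Each split costs O(1) but reduces potential. Between splits, at least 10 insertions must occur in that node. Amortized structural cost is O(1) per operation, plus O(log_21 n) traversal.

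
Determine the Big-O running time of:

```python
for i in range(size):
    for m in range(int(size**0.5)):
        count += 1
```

Time complexity: O(n * sqrt(n)).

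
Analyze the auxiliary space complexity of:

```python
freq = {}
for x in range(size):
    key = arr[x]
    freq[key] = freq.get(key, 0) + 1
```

Space complexity: O(n).
Auxiliary storage grows linearly with the input size n in the worst case.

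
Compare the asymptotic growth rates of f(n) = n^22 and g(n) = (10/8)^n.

g(n) = (10/8)^n grows faster: (10/8)^n is exponential with base 10/8 > 1, dominating every polynomial.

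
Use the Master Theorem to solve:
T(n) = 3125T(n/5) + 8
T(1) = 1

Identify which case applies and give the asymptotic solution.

a=3125, b=5, f(n)=8.
log_5(3125) = 5 > 0.
Since f(n) = O(n^0) is polynomially smaller than n^5, Case 1 applies.
T(n) = Theta(n^5).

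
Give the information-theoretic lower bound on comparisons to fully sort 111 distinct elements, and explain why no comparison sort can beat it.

A comparison sort is a binary decision tree whose leaves are the 111! = 1762952551090244663872161047107075788761409536026565516041574063347346955087248316436555574598462315773196047662837978913145847497199871623320096254145331200000000000000000000000000 possible output permutations. A binary tree with L leaves has height >= ceil(log_2(L)). So any comparison sort needs >= ceil(log_2(111!)) = 599 comparisons in the worst case.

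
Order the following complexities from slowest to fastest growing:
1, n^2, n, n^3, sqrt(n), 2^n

Ordered by growth rate: 1 < sqrt(n) < n < n^2 < n^3 < 2^n.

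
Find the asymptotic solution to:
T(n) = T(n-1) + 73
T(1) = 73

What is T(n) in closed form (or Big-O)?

Unrolling: T(n) = T(n-1) + 73 = T(n-2) + 2*73 = ... = T(1) + (n-1)*73 = 73 + (n-1)*73 = 73n.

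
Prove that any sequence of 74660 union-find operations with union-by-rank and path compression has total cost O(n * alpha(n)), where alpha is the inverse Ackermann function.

Using Tarjan's analysis with rank-based potential function. Union-by-rank keeps tree height O(log n). Path compression flattens paths during find. For n = 74660 operations, total cost is O(n * alpha(n)), effectively O(n) since alpha grows incredibly slowly.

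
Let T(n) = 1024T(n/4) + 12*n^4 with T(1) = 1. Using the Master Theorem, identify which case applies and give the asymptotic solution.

a=1024, b=4, f(n)=12*n^4.
log_4(1024) = 5 > 4.
Since f(n) = O(n^4) is polynomially smaller than n^5, Case 1 applies.
T(n) = Theta(n^5).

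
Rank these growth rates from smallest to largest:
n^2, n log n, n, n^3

Ordered by growth rate: n < n log n < n^2 < n^3.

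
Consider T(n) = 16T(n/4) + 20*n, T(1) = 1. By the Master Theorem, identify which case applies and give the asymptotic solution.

a=16, b=4, f(n)=20*n.
log_4(16) = 2 > 1.
Since f(n) = O(n^1) is polynomially smaller than n^2, Case 1 applies.
T(n) = Theta(n^2).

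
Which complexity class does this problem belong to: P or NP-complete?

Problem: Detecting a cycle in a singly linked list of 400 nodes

This problem is in P: Floyd's tortoise-and-hare runs in O(n) time, O(1) space.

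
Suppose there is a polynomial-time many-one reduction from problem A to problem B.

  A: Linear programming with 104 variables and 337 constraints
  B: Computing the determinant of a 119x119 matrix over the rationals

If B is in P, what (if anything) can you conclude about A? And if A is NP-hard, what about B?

A poly-time reduction A <=_p B means any A-instance can be transformed to a B-instance in poly time.
If B is in P: compose the reduction with B's poly-time algorithm to solve A in poly time, so A is in P.
If A is NP-hard: every NP problem reduces to A, which reduces to B; composing reductions, every NP problem reduces to B, so B is NP-hard.
(Here in fact A is P and B is P.)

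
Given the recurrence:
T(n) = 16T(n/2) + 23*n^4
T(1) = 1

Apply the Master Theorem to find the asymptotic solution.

a=16, b=2, f(n)=23*n^4. log_2(16) = 4. Case 2: T(n) = O(n^4 log n).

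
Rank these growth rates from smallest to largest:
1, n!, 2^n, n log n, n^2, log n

Ordered by growth rate: 1 < log n < n log n < n^2 < 2^n < n!.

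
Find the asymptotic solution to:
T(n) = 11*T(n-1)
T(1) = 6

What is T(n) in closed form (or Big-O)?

Each step multiplies by 11. T(n) = T(1)*11^(n-1) = 6*11^(n-1).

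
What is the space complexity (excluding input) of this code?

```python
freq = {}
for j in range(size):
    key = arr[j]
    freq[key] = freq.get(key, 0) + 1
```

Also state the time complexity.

Space complexity: O(n).
Auxiliary storage grows linearly with the input size n in the worst case.
Time complexity: O(n).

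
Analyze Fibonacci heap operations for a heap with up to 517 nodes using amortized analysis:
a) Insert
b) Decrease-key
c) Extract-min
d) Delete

Fibonacci heaps use lazy consolidation. Potential function Phi = t + 2m (t = number of trees, m = marked nodes).
- Insert: O(1) actual, Delta Phi = +1 (one new tree) => O(1) amortized.
- Decrease-key: with c cascading cuts, actual cost is O(c); Delta Phi <= c - 2(c-1) + 2 = 4 - c (c new trees; >= c-1 marks cleared; <= 1 new mark). Amortized O(c) + (4 - c) = O(1).
- Extract-min: O(D(n) + t) actual; consolidation drops t to <= D(n)+1, so Delta Phi pays for the t term. D(n) = O(log n) for n = 517 => O(log n) amortized.
- Delete: decrease-key to -inf then extract-min = O(log n).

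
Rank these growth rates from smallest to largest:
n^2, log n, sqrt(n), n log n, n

Ordered by growth rate: log n < sqrt(n) < n < n log n < n^2.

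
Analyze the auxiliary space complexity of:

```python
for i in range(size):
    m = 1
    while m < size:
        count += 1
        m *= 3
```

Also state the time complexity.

Space complexity: O(1).
Only a constant amount of auxiliary storage is used; nothing grows with n.
Time complexity: O(n log n).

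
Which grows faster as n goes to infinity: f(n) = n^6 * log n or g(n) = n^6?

f(n) = n^6 * log n grows faster: extra log n factor -> infinity.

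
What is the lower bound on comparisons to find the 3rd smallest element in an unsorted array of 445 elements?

Finding the 3rd smallest of 445 elements requires Omega(n) comparisons. Every element must participate in at least one comparison; otherwise it could be the 3rd smallest.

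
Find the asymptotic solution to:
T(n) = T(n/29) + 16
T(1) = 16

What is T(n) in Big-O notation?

Each step divides n by 29 and adds 16. After log_29(n) steps, T(n) = O(log n).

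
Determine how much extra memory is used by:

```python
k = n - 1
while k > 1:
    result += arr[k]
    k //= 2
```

Space complexity: O(1).
Only a constant amount of auxiliary storage is used; nothing grows with n.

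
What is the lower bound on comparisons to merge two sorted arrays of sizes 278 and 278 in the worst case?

Adversary: with |278 - 278| <= 1 the inputs can be fully interleaved so that every adjacent pair in the merged output comes from different arrays. Then each of the 555 adjacent pairs must be directly compared, or the algorithm cannot determine their relative order. Standard merge meets this bound.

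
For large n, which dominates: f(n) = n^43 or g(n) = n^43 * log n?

g(n) = n^43 * log n grows faster: extra log n factor -> infinity.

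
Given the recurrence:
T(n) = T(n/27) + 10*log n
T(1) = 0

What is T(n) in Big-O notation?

Each of the log_27(n) levels adds O(log n). T(n) = O(log^2 n).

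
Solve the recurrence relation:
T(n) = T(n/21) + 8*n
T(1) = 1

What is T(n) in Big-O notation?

Geometric series: 8*n*(1 + 1/21 + 1/21^2 + ...) = O(n). T(n) = O(n).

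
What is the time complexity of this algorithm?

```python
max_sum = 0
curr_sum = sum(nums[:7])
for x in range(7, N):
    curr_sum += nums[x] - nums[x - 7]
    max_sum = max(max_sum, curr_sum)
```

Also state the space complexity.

Time complexity: O(n).
Space complexity: O(1).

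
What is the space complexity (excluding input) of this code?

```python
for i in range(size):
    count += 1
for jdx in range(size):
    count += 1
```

Space complexity: O(1).
Only a constant amount of auxiliary storage is used; nothing grows with n.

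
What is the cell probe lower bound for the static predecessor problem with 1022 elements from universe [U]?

The Patrascu-Thorup lower bound shows any data structure on n = 1022 elements using O(n * polylog(n)) space requires Omega(log log U) query time. van Emde Boas trees achieve O(log log U) with O(U) space.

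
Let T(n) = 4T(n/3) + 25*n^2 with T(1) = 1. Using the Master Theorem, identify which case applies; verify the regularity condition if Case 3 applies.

a=4, b=3, f(n)=25*n^2.
log_3(4) = 1.262 < 2.
f(n) = Omega(n^(1.262+epsilon)) for some epsilon > 0, so Case 3 is the candidate.
Regularity: a*f(n/b) = 4*25*(n/3)^2 = (4/9)*25*n^2 <= c*f(n) with c = 4/9 < 1. Satisfied.
Case 3: T(n) = Theta(n^2).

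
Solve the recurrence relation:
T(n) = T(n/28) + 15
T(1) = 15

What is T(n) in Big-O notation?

Each step divides n by 28 and adds 15. After log_28(n) steps, T(n) = O(log n).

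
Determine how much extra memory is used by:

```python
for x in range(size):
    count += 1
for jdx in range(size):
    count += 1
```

Space complexity: O(1).
Only a constant amount of auxiliary storage is used; nothing grows with n.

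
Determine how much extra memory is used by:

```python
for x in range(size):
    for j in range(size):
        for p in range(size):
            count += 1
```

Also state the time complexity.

Space complexity: O(1).
Only a constant amount of auxiliary storage is used; nothing grows with n.
Time complexity: O(n^3).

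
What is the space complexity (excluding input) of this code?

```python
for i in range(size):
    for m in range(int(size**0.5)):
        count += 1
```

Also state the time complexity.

Space complexity: O(1).
Only a constant amount of auxiliary storage is used; nothing grows with n.
Time complexity: O(n * sqrt(n)).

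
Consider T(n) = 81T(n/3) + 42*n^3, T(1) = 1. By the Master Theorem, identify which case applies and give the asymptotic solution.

a=81, b=3, f(n)=42*n^3.
log_3(81) = 4 > 3.
Since f(n) = O(n^3) is polynomially smaller than n^4, Case 1 applies.
T(n) = Theta(n^4).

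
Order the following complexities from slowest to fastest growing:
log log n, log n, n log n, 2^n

Ordered by growth rate: log log n < log n < n log n < 2^n.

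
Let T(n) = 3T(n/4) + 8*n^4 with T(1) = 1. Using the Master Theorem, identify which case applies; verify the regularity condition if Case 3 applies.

a=3, b=4, f(n)=8*n^4.
log_4(3) = 0.7925 < 4.
f(n) = Omega(n^(0.7925+epsilon)) for some epsilon > 0, so Case 3 is the candidate.
Regularity: a*f(n/b) = 3*8*(n/4)^4 = (3/256)*8*n^4 <= c*f(n) with c = 3/256 < 1. Satisfied.
Case 3: T(n) = Theta(n^4).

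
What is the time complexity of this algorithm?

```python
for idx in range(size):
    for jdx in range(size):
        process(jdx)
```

Time complexity: O(n^2).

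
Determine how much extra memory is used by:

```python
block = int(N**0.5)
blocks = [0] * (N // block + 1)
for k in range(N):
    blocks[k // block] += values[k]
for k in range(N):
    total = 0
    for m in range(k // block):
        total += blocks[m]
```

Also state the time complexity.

Space complexity: O(sqrt(n)).
Storage scales with sqrt(n).
Time complexity: O(n * sqrt(n)).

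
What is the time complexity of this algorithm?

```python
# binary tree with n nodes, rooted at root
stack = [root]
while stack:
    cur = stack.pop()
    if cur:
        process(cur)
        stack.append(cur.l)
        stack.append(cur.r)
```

Time complexity: O(n).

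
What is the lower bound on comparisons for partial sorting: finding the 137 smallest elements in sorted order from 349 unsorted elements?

Finding 137 smallest of 349 in sorted order: Omega(349) to identify the 137 smallest, plus Omega(137 log 137) to sort them. Total: Omega(n + k log k).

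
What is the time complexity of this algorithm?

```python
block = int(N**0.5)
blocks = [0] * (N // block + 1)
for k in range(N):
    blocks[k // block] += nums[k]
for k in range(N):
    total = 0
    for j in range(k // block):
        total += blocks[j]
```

Time complexity: O(n * sqrt(n)).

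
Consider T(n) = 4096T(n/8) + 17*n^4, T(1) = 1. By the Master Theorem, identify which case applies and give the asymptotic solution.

a=4096, b=8, f(n)=17*n^4.
log_8(4096) = 4, so n^(log_b(a)) = n^4.
f(n) = Theta(n^4), so Case 2 applies.
T(n) = Theta(n^4 log n).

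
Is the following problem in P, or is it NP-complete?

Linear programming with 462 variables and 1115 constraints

This problem is in P: the ellipsoid and interior-point methods run in polynomial time.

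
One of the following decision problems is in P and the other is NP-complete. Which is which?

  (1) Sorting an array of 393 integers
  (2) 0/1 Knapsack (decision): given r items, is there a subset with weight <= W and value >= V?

(1) is P: merge sort runs in O(n log n).
(2) is NP-complete: reduces from Subset Sum.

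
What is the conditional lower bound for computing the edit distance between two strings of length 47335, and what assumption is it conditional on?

Under SETH (the Strong Exponential Time Hypothesis), edit distance on length-47335 strings cannot be computed in O(n^(2-epsilon)) time for any epsilon > 0 (Backurs-Indyk). The reduction is from CNF-SAT via the orthogonal vectors problem.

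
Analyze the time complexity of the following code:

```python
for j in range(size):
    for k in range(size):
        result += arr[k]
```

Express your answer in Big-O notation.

Time complexity: O(n^2).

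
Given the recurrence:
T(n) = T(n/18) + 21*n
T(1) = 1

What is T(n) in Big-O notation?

Geometric series: 21*n*(1 + 1/18 + 1/18^2 + ...) = O(n). T(n) = O(n).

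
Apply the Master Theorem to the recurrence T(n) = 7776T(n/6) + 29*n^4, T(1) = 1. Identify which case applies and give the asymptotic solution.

a=7776, b=6, f(n)=29*n^4.
log_6(7776) = 5 > 4.
Since f(n) = O(n^4) is polynomially smaller than n^5, Case 1 applies.
T(n) = Theta(n^5).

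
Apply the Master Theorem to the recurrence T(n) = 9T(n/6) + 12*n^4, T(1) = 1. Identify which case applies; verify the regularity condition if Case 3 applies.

a=9, b=6, f(n)=12*n^4.
log_6(9) = 1.226 < 4.
f(n) = Omega(n^(1.226+epsilon)) for some epsilon > 0, so Case 3 is the candidate.
Regularity: a*f(n/b) = 9*12*(n/6)^4 = (9/1296)*12*n^4 <= c*f(n) with c = 9/1296 < 1. Satisfied.
Case 3: T(n) = Theta(n^4).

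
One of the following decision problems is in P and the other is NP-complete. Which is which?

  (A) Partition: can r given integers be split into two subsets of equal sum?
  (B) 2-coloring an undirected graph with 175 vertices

(A) is NP-complete: Subset Sum reduces to it (one of Karp's 21 NP-complete problems).
(B) is P: 2-coloring is bipartiteness testing via BFS, O(V+E).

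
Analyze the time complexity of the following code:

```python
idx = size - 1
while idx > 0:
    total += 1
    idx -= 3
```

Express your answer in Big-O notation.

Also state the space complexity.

Time complexity: O(n).
Space complexity: O(1).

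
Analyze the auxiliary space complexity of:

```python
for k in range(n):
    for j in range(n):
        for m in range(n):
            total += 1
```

Space complexity: O(1).
Only a constant amount of auxiliary storage is used; nothing grows with n.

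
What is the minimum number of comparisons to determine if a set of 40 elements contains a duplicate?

Determining if 40 elements are all distinct requires Omega(n log n) comparisons in the comparison model. This follows from the element distinctness lower bound.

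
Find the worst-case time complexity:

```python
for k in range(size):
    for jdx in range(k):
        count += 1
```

Time complexity: O(n^2).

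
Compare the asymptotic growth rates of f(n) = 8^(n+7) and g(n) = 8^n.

f(n) = 8^(n+7) and g(n) = 8^n are Theta of each other: 8^(n+7) = 8^7 * 8^n = Theta(8^n).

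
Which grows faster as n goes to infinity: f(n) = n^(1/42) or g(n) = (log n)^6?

f(n) = n^(1/42) grows faster: any positive power of n dominates any polylog.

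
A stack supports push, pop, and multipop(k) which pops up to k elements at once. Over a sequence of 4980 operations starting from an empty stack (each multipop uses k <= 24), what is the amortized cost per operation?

Each element is pushed exactly once and popped at most once (whether by pop or as part of a multipop). So the total number of individual pops over the whole sequence is at most the number of pushes, which is at most 4980. Total work <= 2 * 4980, hence O(1) amortized per operation.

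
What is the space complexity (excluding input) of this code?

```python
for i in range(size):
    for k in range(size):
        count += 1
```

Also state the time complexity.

Space complexity: O(1).
Only a constant amount of auxiliary storage is used; nothing grows with n.
Time complexity: O(n^2).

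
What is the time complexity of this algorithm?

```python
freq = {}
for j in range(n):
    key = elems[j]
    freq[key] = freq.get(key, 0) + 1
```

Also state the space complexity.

Time complexity: O(n).
Space complexity: O(n).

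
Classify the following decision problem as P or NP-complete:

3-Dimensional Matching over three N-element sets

This problem is NP-complete: one of Karp's 21 NP-complete problems.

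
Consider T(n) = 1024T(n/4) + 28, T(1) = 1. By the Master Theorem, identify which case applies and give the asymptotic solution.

a=1024, b=4, f(n)=28.
log_4(1024) = 5 > 0.
Since f(n) = O(n^0) is polynomially smaller than n^5, Case 1 applies.
T(n) = Theta(n^5).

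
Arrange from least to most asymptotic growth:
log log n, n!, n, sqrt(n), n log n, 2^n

Ordered by growth rate: log log n < sqrt(n) < n < n log n < 2^n < n!.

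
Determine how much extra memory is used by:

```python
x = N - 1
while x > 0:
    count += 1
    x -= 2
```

Space complexity: O(1).
Only a constant amount of auxiliary storage is used; nothing grows with n.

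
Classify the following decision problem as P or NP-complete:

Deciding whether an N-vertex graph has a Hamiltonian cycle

This problem is NP-complete: one of Karp's 21 NP-complete problems.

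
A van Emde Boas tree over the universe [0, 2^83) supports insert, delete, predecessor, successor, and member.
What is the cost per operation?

vEB recursively partitions [0, 9671406556917033397649408) into sqrt(u) clusters of size sqrt(u). Each operation recurses into either one cluster or the summary, never both: T(u) = T(sqrt(u)) + O(1) => T(u) = O(log log u) = O(log 83). This is worst-case, not just amortized.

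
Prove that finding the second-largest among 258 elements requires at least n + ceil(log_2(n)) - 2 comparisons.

Lower bound (adversary): identifying the maximum requires 258-1 comparisons (each eliminates one candidate). Assign weight 1 to each element; on each comparison the adversary lets the heavier side win and gives it the loser's weight. The max ends with weight 258, but each comparison it wins at most doubles its weight, so the max must win >= ceil(log_2(258)) = 9 comparisons. The second-largest is one of those 9 direct losers to the max, and identifying which one is largest needs >= 9-1 further comparisons. Total >= 258-1 + 9-1 = 265.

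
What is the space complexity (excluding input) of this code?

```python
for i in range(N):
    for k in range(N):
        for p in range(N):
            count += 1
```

Space complexity: O(1).
Only a constant amount of auxiliary storage is used; nothing grows with n.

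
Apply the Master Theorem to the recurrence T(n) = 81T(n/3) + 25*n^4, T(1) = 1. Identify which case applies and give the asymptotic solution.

a=81, b=3, f(n)=25*n^4.
log_3(81) = 4, so n^(log_b(a)) = n^4.
f(n) = Theta(n^4), so Case 2 applies.
T(n) = Theta(n^4 log n).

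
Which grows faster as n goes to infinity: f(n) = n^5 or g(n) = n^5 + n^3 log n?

f(n) = n^5 and g(n) = n^5 + n^3 log n are Theta of each other: the lower-order n^3 log n term is o(n^5); both are Theta(n^5).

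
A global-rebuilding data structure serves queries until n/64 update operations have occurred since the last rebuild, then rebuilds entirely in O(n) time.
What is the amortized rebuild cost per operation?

The O(n) rebuild is triggered by n/64 operations, so each contributes O(n)/(n/64) = O(64) = O(1) to the rebuild cost.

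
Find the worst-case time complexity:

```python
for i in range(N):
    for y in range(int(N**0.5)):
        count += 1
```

Time complexity: O(n * sqrt(n)).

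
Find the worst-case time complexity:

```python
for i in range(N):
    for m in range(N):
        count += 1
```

Time complexity: O(n^2).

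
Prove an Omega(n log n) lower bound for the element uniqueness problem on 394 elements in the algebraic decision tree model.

In the algebraic decision tree model, element uniqueness on 394 elements is equivalent to determining which cell of an arrangement of C(394,2) = 77421 hyperplanes x_i = x_j contains the input point. Ben-Or's theorem shows this requires Omega(n log n).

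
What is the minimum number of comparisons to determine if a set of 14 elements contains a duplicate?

Determining if 14 elements are all distinct requires Omega(n log n) comparisons in the comparison model. This follows from the element distinctness lower bound.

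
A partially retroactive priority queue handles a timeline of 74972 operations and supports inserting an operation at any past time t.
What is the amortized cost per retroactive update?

Partially retroactive priority queues (Demaine-Iacono-Langerman) allow updates at past times with queries only at the present. With a balanced BST over the m = 74972 timeline events tracking bridges, each retroactive insert or delete is O(log m) amortized.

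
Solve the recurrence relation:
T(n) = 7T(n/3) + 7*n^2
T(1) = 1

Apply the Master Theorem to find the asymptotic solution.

a=7, b=3, f(n)=7*n^2. log_3(7) = 1.771 < 2. Case 3: T(n) = O(n^2).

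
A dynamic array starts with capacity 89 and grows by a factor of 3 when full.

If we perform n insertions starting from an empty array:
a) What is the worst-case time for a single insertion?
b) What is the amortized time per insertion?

(a) Worst-case single insertion: O(n) -- when the array is full at capacity c, the resize copies all c elements, and c can be Theta(n).
(b) Resizes happen at sizes 89, 267, 801, ... Total copy cost for n insertions: 89 + 267 + ... = O(n) (geometric series with ratio 1/3). Amortized cost per insertion: O(n)/n = O(1).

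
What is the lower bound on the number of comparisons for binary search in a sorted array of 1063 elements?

With 1063 possible positions, we need at least ceil(log_2(1063)) = 11 comparisons. Each comparison splits the remaining candidates by at most half.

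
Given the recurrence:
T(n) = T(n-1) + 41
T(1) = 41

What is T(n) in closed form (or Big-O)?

Unrolling: T(n) = T(n-1) + 41 = T(n-2) + 2*41 = ... = T(1) + (n-1)*41 = 41 + (n-1)*41 = 41n.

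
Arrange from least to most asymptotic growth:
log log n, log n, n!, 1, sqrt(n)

Ordered by growth rate: 1 < log log n < log n < sqrt(n) < n!.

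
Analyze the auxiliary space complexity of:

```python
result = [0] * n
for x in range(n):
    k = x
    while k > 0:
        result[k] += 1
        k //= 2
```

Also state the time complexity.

Space complexity: O(n).
Auxiliary storage grows linearly with the input size n in the worst case.
Time complexity: O(n log n).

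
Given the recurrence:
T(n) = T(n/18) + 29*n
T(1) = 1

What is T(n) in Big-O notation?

Geometric series: 29*n*(1 + 1/18 + 1/18^2 + ...) = O(n). T(n) = O(n).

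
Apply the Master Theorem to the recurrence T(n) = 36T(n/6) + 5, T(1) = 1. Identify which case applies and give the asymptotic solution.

a=36, b=6, f(n)=5.
log_6(36) = 2 > 0.
Since f(n) = O(n^0) is polynomially smaller than n^2, Case 1 applies.
T(n) = Theta(n^2).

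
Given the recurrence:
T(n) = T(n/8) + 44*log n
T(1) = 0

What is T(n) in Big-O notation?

Each of the log_8(n) levels adds O(log n). T(n) = O(log^2 n).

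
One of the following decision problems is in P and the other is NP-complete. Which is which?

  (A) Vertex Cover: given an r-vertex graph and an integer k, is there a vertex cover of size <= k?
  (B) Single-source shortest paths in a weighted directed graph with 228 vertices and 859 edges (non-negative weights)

(A) is NP-complete: one of Karp's 21 NP-complete problems (with k part of the input; for any fixed constant k it is in P).
(B) is P: Dijkstra's algorithm runs in O((V+E) log V).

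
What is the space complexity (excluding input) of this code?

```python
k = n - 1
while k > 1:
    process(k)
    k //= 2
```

Space complexity: O(1).
Only a constant amount of auxiliary storage is used; nothing grows with n.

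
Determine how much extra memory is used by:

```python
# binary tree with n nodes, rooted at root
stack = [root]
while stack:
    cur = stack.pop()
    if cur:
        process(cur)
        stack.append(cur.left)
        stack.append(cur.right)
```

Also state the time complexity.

Space complexity: O(n).
Auxiliary storage grows linearly with the input size n in the worst case.
Time complexity: O(n).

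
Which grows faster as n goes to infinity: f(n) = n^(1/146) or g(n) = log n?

f(n) = n^(1/146) grows faster: any positive power of n dominates log n.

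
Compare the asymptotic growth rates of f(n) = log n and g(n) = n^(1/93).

g(n) = n^(1/93) grows faster: any positive power of n dominates log n.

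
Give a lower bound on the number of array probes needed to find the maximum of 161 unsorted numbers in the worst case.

Adversary: any unprobed cell could hold a value larger than everything seen so far. If fewer than 161 cells are probed, the adversary places the max in an unprobed cell. So all 161 cells must be examined; together with 161-1 comparisons this is tight.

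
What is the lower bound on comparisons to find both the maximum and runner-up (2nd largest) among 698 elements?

Lower bound: finding the max needs 698-1 comparisons. By an adversary weight-doubling argument, the maximum element must personally win at least ceil(log_2(698)) = 10 comparisons in any correct algorithm. The 2nd largest is among those 10 direct losers, and distinguishing it requires 10-1 more comparisons. Total >= 698-1 + 10-1 = 706. A balanced tournament achieves this bound exactly.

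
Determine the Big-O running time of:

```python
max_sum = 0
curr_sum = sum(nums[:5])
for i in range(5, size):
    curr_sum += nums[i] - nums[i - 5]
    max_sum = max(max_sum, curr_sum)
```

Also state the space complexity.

Time complexity: O(n).
Space complexity: O(1).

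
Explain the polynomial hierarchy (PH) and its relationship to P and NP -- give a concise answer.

The polynomial hierarchy is a tower of complexity classes: Sigma_0^P = Pi_0^P = P, Sigma_1^P = NP, Pi_1^P = co-NP, and Sigma_{k+1}^P = NP^{Sigma_k^P}. PH is contained in PSPACE. If any level collapses (Sigma_k = Pi_k), the entire hierarchy collapses to that level.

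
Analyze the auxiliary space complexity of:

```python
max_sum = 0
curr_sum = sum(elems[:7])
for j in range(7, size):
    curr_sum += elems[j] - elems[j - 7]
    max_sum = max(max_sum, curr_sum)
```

Space complexity: O(1).
Only a constant amount of auxiliary storage is used; nothing grows with n.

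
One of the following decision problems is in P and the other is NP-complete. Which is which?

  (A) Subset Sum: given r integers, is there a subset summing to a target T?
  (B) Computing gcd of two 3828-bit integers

(A) is NP-complete: one of Karp's 21 NP-complete problems.
(B) is P: the Euclidean algorithm runs in polynomial time in the bit-length.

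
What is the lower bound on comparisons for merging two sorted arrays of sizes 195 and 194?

Adversary argument: with sizes 195 and 194 (differing by at most 1), interleave the two arrays so that every consecutive pair in the output comes from different inputs. Then each of the 388 adjacent output pairs must be directly compared, or the algorithm cannot determine their relative order. So 388 comparisons are necessary; standard merge achieves this.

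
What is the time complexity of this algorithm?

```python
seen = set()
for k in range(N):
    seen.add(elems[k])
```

Time complexity: O(n).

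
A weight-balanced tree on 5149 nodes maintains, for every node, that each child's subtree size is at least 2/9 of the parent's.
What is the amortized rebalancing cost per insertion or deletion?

With balance ratio 2/9, tree height is O(log_{9/2}(5149)) = O(log n). A rebalance at a node of size s costs O(s) but requires Omega(s) updates in that subtree to retrigger. Summed over the O(log n) ancestors of the touched leaf, amortized rebalancing is O(log n).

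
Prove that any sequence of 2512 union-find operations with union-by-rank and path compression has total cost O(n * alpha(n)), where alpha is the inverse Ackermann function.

Using Tarjan's analysis with rank-based potential function. Union-by-rank keeps tree height O(log n). Path compression flattens paths during find. For n = 2512 operations, total cost is O(n * alpha(n)), effectively O(n) since alpha grows incredibly slowly.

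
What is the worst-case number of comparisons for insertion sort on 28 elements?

Insertion sort on reverse-sorted input: 1 + 2 + ... + (28-1) = 378 comparisons.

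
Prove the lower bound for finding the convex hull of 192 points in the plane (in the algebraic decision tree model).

Reduction from sorting: given 192 numbers x_1,...,x_{192}, map x_i to the point (x_i, x_i^2) on the parabola y = x^2. All points are on the convex hull, and walking the hull gives them in sorted x-order. Since sorting requires Omega(n log n), so does planar convex hull.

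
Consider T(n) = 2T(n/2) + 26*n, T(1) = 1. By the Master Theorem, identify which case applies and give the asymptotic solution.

a=2, b=2, f(n)=26*n.
log_2(2) = 1, so n^(log_b(a)) = n.
f(n) = Theta(n), so Case 2 applies.
T(n) = Theta(n log n).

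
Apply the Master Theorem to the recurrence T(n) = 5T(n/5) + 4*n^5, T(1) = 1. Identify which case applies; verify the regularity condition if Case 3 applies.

a=5, b=5, f(n)=4*n^5.
log_5(5) = 1 < 5.
f(n) = Omega(n^(1+epsilon)) for some epsilon > 0, so Case 3 is the candidate.
Regularity: a*f(n/b) = 5*4*(n/5)^5 = (5/3125)*4*n^5 <= c*f(n) with c = 5/3125 < 1. Satisfied.
Case 3: T(n) = Theta(n^5).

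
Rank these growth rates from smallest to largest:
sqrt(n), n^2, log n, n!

Ordered by growth rate: log n < sqrt(n) < n^2 < n!.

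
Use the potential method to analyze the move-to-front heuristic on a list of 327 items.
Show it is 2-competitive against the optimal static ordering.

Let Phi = number of inversions between the MTF list and the optimal static list (0 <= Phi <= C(327,2)). Accessing an element at MTF position k and optimal position j: the move-to-front destroys all k-1 inversions in front of it that are not in front in optimal (>= k-j of them) and creates at most j-1 new ones. Amortized cost <= k + (j-1) - (k-j) = 2j - 1 <= 2 * optimal cost.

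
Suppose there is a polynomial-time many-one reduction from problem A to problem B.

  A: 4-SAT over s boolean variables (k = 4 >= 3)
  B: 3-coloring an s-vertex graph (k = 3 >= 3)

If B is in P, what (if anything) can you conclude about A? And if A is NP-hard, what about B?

A poly-time reduction A <=_p B means any A-instance can be transformed to a B-instance in poly time.
If B is in P: compose the reduction with B's poly-time algorithm to solve A in poly time, so A is in P.
If A is NP-hard: every NP problem reduces to A, which reduces to B; composing reductions, every NP problem reduces to B, so B is NP-hard.
(Here in fact A is NP-complete and B is NP-complete.)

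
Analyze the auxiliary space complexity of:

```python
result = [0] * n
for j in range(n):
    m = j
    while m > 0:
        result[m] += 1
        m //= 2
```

Space complexity: O(n).
Auxiliary storage grows linearly with the input size n in the worst case.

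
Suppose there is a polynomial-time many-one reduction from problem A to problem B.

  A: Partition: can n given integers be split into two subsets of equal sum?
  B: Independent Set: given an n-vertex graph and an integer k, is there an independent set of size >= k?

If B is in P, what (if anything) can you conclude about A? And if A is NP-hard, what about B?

A poly-time reduction A <=_p B means any A-instance can be transformed to a B-instance in poly time.
If B is in P: compose the reduction with B's poly-time algorithm to solve A in poly time, so A is in P.
If A is NP-hard: every NP problem reduces to A, which reduces to B; composing reductions, every NP problem reduces to B, so B is NP-hard.
(Here in fact A is NP-complete and B is NP-complete.)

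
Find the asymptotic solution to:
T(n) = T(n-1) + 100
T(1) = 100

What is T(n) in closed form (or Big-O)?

Unrolling: T(n) = T(n-1) + 100 = T(n-2) + 2*100 = ... = T(1) + (n-1)*100 = 100 + (n-1)*100 = 100n.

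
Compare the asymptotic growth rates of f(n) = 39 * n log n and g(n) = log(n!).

f(n) = 39 * n log n and g(n) = log(n!) are Theta of each other: Stirling: log(n!) = n log n - n + O(log n) = Theta(n log n); the constant 39 doesn't change the Theta class.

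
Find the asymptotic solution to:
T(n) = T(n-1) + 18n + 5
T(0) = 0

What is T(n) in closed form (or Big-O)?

Dominant term in sum is 18*sum(i, i=1..n) = 18*n*(n+1)/2 = O(n^2).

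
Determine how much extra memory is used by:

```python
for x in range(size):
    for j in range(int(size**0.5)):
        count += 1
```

Space complexity: O(1).
Only a constant amount of auxiliary storage is used; nothing grows with n.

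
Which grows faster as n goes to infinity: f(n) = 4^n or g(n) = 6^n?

g(n) = 6^n grows faster: (6/4)^n -> infinity since 6/4 > 1.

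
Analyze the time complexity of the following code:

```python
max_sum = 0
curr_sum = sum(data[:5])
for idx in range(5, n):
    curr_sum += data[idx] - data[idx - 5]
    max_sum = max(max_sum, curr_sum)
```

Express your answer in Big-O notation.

Time complexity: O(n).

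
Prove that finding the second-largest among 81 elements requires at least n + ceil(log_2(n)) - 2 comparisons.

Lower bound (adversary): identifying the maximum requires 81-1 comparisons (each eliminates one candidate). Assign weight 1 to each element; on each comparison the adversary lets the heavier side win and gives it the loser's weight. The max ends with weight 81, but each comparison it wins at most doubles its weight, so the max must win >= ceil(log_2(81)) = 7 comparisons. The second-largest is one of those 7 direct losers to the max, and identifying which one is largest needs >= 7-1 further comparisons. Total >= 81-1 + 7-1 = 86.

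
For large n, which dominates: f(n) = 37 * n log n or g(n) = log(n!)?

f(n) = 37 * n log n and g(n) = log(n!) are Theta of each other: Stirling: log(n!) = n log n - n + O(log n) = Theta(n log n); the constant 37 doesn't change the Theta class.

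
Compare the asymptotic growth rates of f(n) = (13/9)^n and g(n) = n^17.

f(n) = (13/9)^n grows faster: (13/9)^n is exponential with base 13/9 > 1, dominating every polynomial.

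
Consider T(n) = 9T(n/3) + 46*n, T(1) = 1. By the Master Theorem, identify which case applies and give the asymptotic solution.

a=9, b=3, f(n)=46*n.
log_3(9) = 2 > 1.
Since f(n) = O(n^1) is polynomially smaller than n^2, Case 1 applies.
T(n) = Theta(n^2).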